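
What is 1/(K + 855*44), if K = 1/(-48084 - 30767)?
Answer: 78851/2966374619 ≈ 2.6582e-5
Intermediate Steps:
K = -1/78851 (K = 1/(-78851) = -1/78851 ≈ -1.2682e-5)
1/(K + 855*44) = 1/(-1/78851 + 855*44) = 1/(-1/78851 + 37620) = 1/(2966374619/78851) = 78851/2966374619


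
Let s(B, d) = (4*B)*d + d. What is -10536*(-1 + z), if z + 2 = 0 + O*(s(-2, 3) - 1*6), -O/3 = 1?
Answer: -821808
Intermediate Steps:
O = -3 (O = -3*1 = -3)
s(B, d) = d + 4*B*d (s(B, d) = 4*B*d + d = d + 4*B*d)
z = 79 (z = -2 + (0 - 3*(3*(1 + 4*(-2)) - 1*6)) = -2 + (0 - 3*(3*(1 - 8) - 6)) = -2 + (0 - 3*(3*(-7) - 6)) = -2 + (0 - 3*(-21 - 6)) = -2 + (0 - 3*(-27)) = -2 + (0 + 81) = -2 + 81 = 79)
-10536*(-1 + z) = -10536*(-1 + 79) = -10536*78 = -1317*624 = -821808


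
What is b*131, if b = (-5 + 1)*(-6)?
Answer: 3144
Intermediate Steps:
b = 24 (b = -4*(-6) = 24)
b*131 = 24*131 = 3144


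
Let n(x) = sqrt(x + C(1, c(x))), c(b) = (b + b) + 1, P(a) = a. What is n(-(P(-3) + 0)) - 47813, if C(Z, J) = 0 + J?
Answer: -47813 + sqrt(10) ≈ -47810.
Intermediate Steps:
c(b) = 1 + 2*b (c(b) = 2*b + 1 = 1 + 2*b)
C(Z, J) = J
n(x) = sqrt(1 + 3*x) (n(x) = sqrt(x + (1 + 2*x)) = sqrt(1 + 3*x))
n(-(P(-3) + 0)) - 47813 = sqrt(1 + 3*(-(-3 + 0))) - 47813 = sqrt(1 + 3*(-1*(-3))) - 47813 = sqrt(1 + 3*3) - 47813 = sqrt(1 + 9) - 47813 = sqrt(10) - 47813 = -47813 + sqrt(10)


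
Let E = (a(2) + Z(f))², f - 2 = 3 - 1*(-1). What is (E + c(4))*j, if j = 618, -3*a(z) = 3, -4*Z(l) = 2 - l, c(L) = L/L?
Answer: 618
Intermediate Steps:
c(L) = 1
f = 6 (f = 2 + (3 - 1*(-1)) = 2 + (3 + 1) = 2 + 4 = 6)
Z(l) = -½ + l/4 (Z(l) = -(2 - l)/4 = -½ + l/4)
a(z) = -1 (a(z) = -⅓*3 = -1)
E = 0 (E = (-1 + (-½ + (¼)*6))² = (-1 + (-½ + 3/2))² = (-1 + 1)² = 0² = 0)
(E + c(4))*j = (0 + 1)*618 = 1*618 = 618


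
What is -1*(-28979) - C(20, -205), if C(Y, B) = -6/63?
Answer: 608561/21 ≈ 28979.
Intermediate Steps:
C(Y, B) = -2/21 (C(Y, B) = -6*1/63 = -2/21)
-1*(-28979) - C(20, -205) = -1*(-28979) - 1*(-2/21) = 28979 + 2/21 = 608561/21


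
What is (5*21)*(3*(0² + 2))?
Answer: 630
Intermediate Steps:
(5*21)*(3*(0² + 2)) = 105*(3*(0 + 2)) = 105*(3*2) = 105*6 = 630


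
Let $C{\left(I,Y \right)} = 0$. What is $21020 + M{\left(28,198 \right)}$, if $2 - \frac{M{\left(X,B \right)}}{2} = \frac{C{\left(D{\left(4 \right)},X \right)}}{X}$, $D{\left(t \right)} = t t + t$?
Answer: $21024$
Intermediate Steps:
$D{\left(t \right)} = t + t^{2}$ ($D{\left(t \right)} = t^{2} + t = t + t^{2}$)
$M{\left(X,B \right)} = 4$ ($M{\left(X,B \right)} = 4 - 2 \frac{0}{X} = 4 - 0 = 4 + 0 = 4$)
$21020 + M{\left(28,198 \right)} = 21020 + 4 = 21024$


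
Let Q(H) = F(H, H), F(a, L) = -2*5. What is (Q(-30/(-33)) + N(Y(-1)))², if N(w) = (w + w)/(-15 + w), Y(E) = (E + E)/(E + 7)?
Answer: 52441/529 ≈ 99.132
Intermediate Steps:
F(a, L) = -10
Y(E) = 2*E/(7 + E) (Y(E) = (2*E)/(7 + E) = 2*E/(7 + E))
Q(H) = -10
N(w) = 2*w/(-15 + w) (N(w) = (2*w)/(-15 + w) = 2*w/(-15 + w))
(Q(-30/(-33)) + N(Y(-1)))² = (-10 + 2*(2*(-1)/(7 - 1))/(-15 + 2*(-1)/(7 - 1)))² = (-10 + 2*(2*(-1)/6)/(-15 + 2*(-1)/6))² = (-10 + 2*(2*(-1)*(⅙))/(-15 + 2*(-1)*(⅙)))² = (-10 + 2*(-⅓)/(-15 - ⅓))² = (-10 + 2*(-⅓)/(-46/3))² = (-10 + 2*(-⅓)*(-3/46))² = (-10 + 1/23)² = (-229/23)² = 52441/529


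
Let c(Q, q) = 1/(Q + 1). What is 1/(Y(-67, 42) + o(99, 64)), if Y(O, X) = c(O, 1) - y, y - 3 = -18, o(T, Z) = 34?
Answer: 66/3233 ≈ 0.020414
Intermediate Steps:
c(Q, q) = 1/(1 + Q)
y = -15 (y = 3 - 18 = -15)
Y(O, X) = 15 + 1/(1 + O) (Y(O, X) = 1/(1 + O) - 1*(-15) = 1/(1 + O) + 15 = 15 + 1/(1 + O))
1/(Y(-67, 42) + o(99, 64)) = 1/((16 + 15*(-67))/(1 - 67) + 34) = 1/((16 - 1005)/(-66) + 34) = 1/(-1/66*(-989) + 34) = 1/(989/66 + 34) = 1/(3233/66) = 66/3233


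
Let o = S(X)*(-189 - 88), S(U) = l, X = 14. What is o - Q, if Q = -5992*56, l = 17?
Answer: 330843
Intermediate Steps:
Q = -335552
S(U) = 17
o = -4709 (o = 17*(-189 - 88) = 17*(-277) = -4709)
o - Q = -4709 - 1*(-335552) = -4709 + 335552 = 330843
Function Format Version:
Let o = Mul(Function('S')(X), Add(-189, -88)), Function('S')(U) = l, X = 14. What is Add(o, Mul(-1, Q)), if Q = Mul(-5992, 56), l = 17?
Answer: 330843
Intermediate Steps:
Q = -335552
Function('S')(U) = 17
o = -4709 (o = Mul(17, Add(-189, -88)) = Mul(17, -277) = -4709)
Add(o, Mul(-1, Q)) = Add(-4709, Mul(-1, -335552)) = Add(-4709, 335552) = 330843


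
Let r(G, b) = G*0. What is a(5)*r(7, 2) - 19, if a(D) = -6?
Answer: -19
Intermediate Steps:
r(G, b) = 0
a(5)*r(7, 2) - 19 = -6*0 - 19 = 0 - 19 = -19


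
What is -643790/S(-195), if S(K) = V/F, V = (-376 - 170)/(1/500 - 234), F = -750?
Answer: 5380199015/26 ≈ 2.0693e+8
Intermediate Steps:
V = 273000/116999 (V = -546/(1/500 - 234) = -546/(-116999/500) = -546*(-500/116999) = 273000/116999 ≈ 2.3334)
S(K) = -364/116999 (S(K) = (273000/116999)/(-750) = (273000/116999)*(-1/750) = -364/116999)
-643790/S(-195) = -643790/(-364/116999) = -643790*(-116999/364) = 5380199015/26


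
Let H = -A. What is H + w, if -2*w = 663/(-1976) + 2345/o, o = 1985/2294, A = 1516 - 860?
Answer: -242685753/120688 ≈ -2010.9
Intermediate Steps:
A = 656
o = 1985/2294 (o = 1985*(1/2294) = 1985/2294 ≈ 0.86530)
w = -163514425/120688 (w = -(663/(-1976) + 2345/(1985/2294))/2 = -(663*(-1/1976) + 2345*(2294/1985))/2 = -(-51/152 + 1075886/397)/2 = -1/2*163514425/60344 = -163514425/120688 ≈ -1354.9)
H = -656 (H = -1*656 = -656)
H + w = -656 - 163514425/120688 = -242685753/120688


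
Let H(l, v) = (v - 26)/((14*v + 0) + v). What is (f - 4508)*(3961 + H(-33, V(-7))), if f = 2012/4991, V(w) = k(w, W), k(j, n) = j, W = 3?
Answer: -3119176738736/174685 ≈ -1.7856e+7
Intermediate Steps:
V(w) = w
H(l, v) = (-26 + v)/(15*v) (H(l, v) = (-26 + v)/(14*v + v) = (-26 + v)/((15*v)) = (-26 + v)*(1/(15*v)) = (-26 + v)/(15*v))
f = 2012/4991 (f = 2012*(1/4991) = 2012/4991 ≈ 0.40313)
(f - 4508)*(3961 + H(-33, V(-7))) = (2012/4991 - 4508)*(3961 + (1/15)*(-26 - 7)/(-7)) = -22497416*(3961 + (1/15)*(-⅐)*(-33))/4991 = -22497416*(3961 + 11/35)/4991 = -22497416/4991*138646/35 = -3119176738736/174685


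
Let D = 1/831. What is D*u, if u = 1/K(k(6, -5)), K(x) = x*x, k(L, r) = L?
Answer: 1/29916 ≈ 3.3427e-5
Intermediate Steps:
K(x) = x²
u = 1/36 (u = 1/(6²) = 1/36 ≈ 0.027778)
D = 1/831 ≈ 0.0012034
D*u = (1/831)*(1/36) = 1/29916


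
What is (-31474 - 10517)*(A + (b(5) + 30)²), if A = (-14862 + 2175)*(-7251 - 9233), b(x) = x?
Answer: -8781734582403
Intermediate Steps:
A = 209132508 (A = -12687*(-16484) = 209132508)
(-31474 - 10517)*(A + (b(5) + 30)²) = (-31474 - 10517)*(209132508 + (5 + 30)²) = -41991*(209132508 + 35²) = -41991*(209132508 + 1225) = -41991*209133733 = -8781734582403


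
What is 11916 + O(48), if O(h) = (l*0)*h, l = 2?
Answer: 11916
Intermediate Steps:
O(h) = 0 (O(h) = (2*0)*h = 0*h = 0)
11916 + O(48) = 11916 + 0 = 11916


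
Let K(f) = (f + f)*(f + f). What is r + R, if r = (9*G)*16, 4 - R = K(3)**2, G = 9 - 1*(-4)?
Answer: 580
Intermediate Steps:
G = 13 (G = 9 + 4 = 13)
K(f) = 4*f**2 (K(f) = (2*f)*(2*f) = 4*f**2)
R = -1292 (R = 4 - (4*3**2)**2 = 4 - (4*9)**2 = 4 - 1*36**2 = 4 - 1*1296 = 4 - 1296 = -1292)
r = 1872 (r = (9*13)*16 = 117*16 = 1872)
r + R = 1872 - 1292 = 580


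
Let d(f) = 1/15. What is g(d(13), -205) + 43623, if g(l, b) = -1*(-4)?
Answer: 43627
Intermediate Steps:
d(f) = 1/15
g(l, b) = 4
g(d(13), -205) + 43623 = 4 + 43623 = 43627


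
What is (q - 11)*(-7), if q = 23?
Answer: -84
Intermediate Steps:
(q - 11)*(-7) = (23 - 11)*(-7) = 12*(-7) = -84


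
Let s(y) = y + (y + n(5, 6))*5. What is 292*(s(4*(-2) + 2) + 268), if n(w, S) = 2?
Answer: 70664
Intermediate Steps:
s(y) = 10 + 6*y (s(y) = y + (y + 2)*5 = y + (2 + y)*5 = y + (10 + 5*y) = 10 + 6*y)
292*(s(4*(-2) + 2) + 268) = 292*((10 + 6*(4*(-2) + 2)) + 268) = 292*((10 + 6*(-8 + 2)) + 268) = 292*((10 + 6*(-6)) + 268) = 292*((10 - 36) + 268) = 292*(-26 + 268) = 292*242 = 70664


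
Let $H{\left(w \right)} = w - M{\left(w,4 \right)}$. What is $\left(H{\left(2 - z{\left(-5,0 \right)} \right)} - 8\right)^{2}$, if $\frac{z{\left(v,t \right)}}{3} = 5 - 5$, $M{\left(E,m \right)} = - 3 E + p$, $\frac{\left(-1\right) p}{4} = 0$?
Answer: $0$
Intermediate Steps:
$p = 0$ ($p = \left(-4\right) 0 = 0$)
$M{\left(E,m \right)} = - 3 E$ ($M{\left(E,m \right)} = - 3 E + 0 = - 3 E$)
$z{\left(v,t \right)} = 0$ ($z{\left(v,t \right)} = 3 \left(5 - 5\right) = 3 \cdot 0 = 0$)
$H{\left(w \right)} = 4 w$ ($H{\left(w \right)} = w - - 3 w = w + 3 w = 4 w$)
$\left(H{\left(2 - z{\left(-5,0 \right)} \right)} - 8\right)^{2} = \left(4 \left(2 - 0\right) - 8\right)^{2} = \left(4 \left(2 + 0\right) - 8\right)^{2} = \left(4 \cdot 2 - 8\right)^{2} = \left(8 - 8\right)^{2} = 0^{2} = 0$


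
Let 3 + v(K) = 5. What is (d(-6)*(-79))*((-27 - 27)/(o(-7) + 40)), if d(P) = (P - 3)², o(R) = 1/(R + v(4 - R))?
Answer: 1727730/199 ≈ 8682.1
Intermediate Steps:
v(K) = 2 (v(K) = -3 + 5 = 2)
o(R) = 1/(2 + R) (o(R) = 1/(R + 2) = 1/(2 + R))
d(P) = (-3 + P)²
(d(-6)*(-79))*((-27 - 27)/(o(-7) + 40)) = ((-3 - 6)²*(-79))*((-27 - 27)/(1/(2 - 7) + 40)) = ((-9)²*(-79))*(-54/(1/(-5) + 40)) = (81*(-79))*(-54/(-⅕ + 40)) = -(-345546)/199/5 = -(-345546)*5/199 = -6399*(-270/199) = 1727730/199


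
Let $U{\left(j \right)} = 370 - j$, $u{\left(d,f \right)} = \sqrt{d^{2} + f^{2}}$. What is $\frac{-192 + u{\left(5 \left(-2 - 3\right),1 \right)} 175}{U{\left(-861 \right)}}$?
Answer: $- \frac{192}{1231} + \frac{175 \sqrt{626}}{1231} \approx 3.4009$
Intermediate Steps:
$\frac{-192 + u{\left(5 \left(-2 - 3\right),1 \right)} 175}{U{\left(-861 \right)}} = \frac{-192 + \sqrt{\left(5 \left(-2 - 3\right)\right)^{2} + 1^{2}} \cdot 175}{370 - -861} = \frac{-192 + \sqrt{\left(5 \left(-5\right)\right)^{2} + 1} \cdot 175}{370 + 861} = \frac{-192 + \sqrt{\left(-25\right)^{2} + 1} \cdot 175}{1231} = \left(-192 + \sqrt{625 + 1} \cdot 175\right) \frac{1}{1231} = \left(-192 + \sqrt{626} \cdot 175\right) \frac{1}{1231} = \left(-192 + 175 \sqrt{626}\right) \frac{1}{1231} = - \frac{192}{1231} + \frac{175 \sqrt{626}}{1231}$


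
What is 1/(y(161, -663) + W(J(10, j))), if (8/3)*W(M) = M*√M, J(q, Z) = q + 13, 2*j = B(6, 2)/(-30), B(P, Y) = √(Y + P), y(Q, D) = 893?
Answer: 57152/50927233 - 552*√23/50927233 ≈ 0.0010702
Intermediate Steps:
B(P, Y) = √(P + Y)
j = -√2/30 (j = (√(6 + 2)/(-30))/2 = (√8*(-1/30))/2 = ((2*√2)*(-1/30))/2 = (-√2/15)/2 = -√2/30 ≈ -0.047140)
J(q, Z) = 13 + q
W(M) = 3*M^(3/2)/8 (W(M) = 3*(M*√M)/8 = 3*M^(3/2)/8)
1/(y(161, -663) + W(J(10, j))) = 1/(893 + 3*(13 + 10)^(3/2)/8) = 1/(893 + 3*23^(3/2)/8) = 1/(893 + 3*(23*√23)/8) = 1/(893 + 69*√23/8)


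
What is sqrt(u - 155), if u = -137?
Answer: 2*I*sqrt(73) ≈ 17.088*I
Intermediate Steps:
sqrt(u - 155) = sqrt(-137 - 155) = sqrt(-292) = 2*I*sqrt(73)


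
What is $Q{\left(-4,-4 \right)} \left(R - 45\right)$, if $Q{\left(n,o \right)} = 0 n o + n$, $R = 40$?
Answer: $20$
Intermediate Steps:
$Q{\left(n,o \right)} = n$ ($Q{\left(n,o \right)} = 0 o + n = 0 + n = n$)
$Q{\left(-4,-4 \right)} \left(R - 45\right) = - 4 \left(40 - 45\right) = \left(-4\right) \left(-5\right) = 20$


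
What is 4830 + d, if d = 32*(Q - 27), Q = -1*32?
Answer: 2942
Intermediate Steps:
Q = -32
d = -1888 (d = 32*(-32 - 27) = 32*(-59) = -1888)
4830 + d = 4830 - 1888 = 2942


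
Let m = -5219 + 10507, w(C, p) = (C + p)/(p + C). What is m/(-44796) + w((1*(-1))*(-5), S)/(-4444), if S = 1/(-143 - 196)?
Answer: -5886167/49768356 ≈ -0.11827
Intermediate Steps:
S = -1/339 (S = 1/(-339) = -1/339 ≈ -0.0029499)
w(C, p) = 1 (w(C, p) = (C + p)/(C + p) = 1)
m = 5288
m/(-44796) + w((1*(-1))*(-5), S)/(-4444) = 5288/(-44796) + 1/(-4444) = 5288*(-1/44796) + 1*(-1/4444) = -1322/11199 - 1/4444 = -5886167/49768356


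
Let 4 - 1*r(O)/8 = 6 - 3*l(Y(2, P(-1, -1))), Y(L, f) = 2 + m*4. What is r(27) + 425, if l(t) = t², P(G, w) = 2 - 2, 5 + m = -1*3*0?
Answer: 8185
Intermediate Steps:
m = -5 (m = -5 - 1*3*0 = -5 - 3*0 = -5 + 0 = -5)
P(G, w) = 0
Y(L, f) = -18 (Y(L, f) = 2 - 5*4 = 2 - 20 = -18)
r(O) = 7760 (r(O) = 32 - 8*(6 - 3*(-18)²) = 32 - 8*(6 - 3*324) = 32 - 8*(6 - 972) = 32 - 8*(-966) = 32 + 7728 = 7760)
r(27) + 425 = 7760 + 425 = 8185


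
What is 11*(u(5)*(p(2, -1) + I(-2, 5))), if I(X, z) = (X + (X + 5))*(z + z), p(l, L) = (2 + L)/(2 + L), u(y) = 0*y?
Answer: 0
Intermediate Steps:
u(y) = 0
p(l, L) = 1
I(X, z) = 2*z*(5 + 2*X) (I(X, z) = (X + (5 + X))*(2*z) = (5 + 2*X)*(2*z) = 2*z*(5 + 2*X))
11*(u(5)*(p(2, -1) + I(-2, 5))) = 11*(0*(1 + 2*5*(5 + 2*(-2)))) = 11*(0*(1 + 2*5*(5 - 4))) = 11*(0*(1 + 2*5*1)) = 11*(0*(1 + 10)) = 11*(0*11) = 11*0 = 0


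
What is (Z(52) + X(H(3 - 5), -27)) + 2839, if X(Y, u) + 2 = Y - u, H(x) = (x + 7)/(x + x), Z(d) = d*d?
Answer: 22267/4 ≈ 5566.8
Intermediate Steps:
Z(d) = d**2
H(x) = (7 + x)/(2*x) (H(x) = (7 + x)/((2*x)) = (7 + x)*(1/(2*x)) = (7 + x)/(2*x))
X(Y, u) = -2 + Y - u (X(Y, u) = -2 + (Y - u) = -2 + Y - u)
(Z(52) + X(H(3 - 5), -27)) + 2839 = (52**2 + (-2 + (7 + (3 - 5))/(2*(3 - 5)) - 1*(-27))) + 2839 = (2704 + (-2 + (1/2)*(7 - 2)/(-2) + 27)) + 2839 = (2704 + (-2 + (1/2)*(-1/2)*5 + 27)) + 2839 = (2704 + (-2 - 5/4 + 27)) + 2839 = (2704 + 95/4) + 2839 = 10911/4 + 2839 = 22267/4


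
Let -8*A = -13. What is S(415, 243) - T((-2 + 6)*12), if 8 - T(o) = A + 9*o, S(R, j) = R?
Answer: 6725/8 ≈ 840.63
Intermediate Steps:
A = 13/8 (A = -⅛*(-13) = 13/8 ≈ 1.6250)
T(o) = 51/8 - 9*o (T(o) = 8 - (13/8 + 9*o) = 8 + (-13/8 - 9*o) = 51/8 - 9*o)
S(415, 243) - T((-2 + 6)*12) = 415 - (51/8 - 9*(-2 + 6)*12) = 415 - (51/8 - 36*12) = 415 - (51/8 - 9*48) = 415 - (51/8 - 432) = 415 - 1*(-3405/8) = 415 + 3405/8 = 6725/8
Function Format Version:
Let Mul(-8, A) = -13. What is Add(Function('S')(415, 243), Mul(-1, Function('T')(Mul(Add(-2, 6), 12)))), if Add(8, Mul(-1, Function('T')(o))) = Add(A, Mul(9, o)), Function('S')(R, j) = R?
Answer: Rational(6725, 8) ≈ 840.63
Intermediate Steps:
A = Rational(13, 8) (A = Mul(Rational(-1, 8), -13) = Rational(13, 8) ≈ 1.6250)
Function('T')(o) = Add(Rational(51, 8), Mul(-9, o)) (Function('T')(o) = Add(8, Mul(-1, Add(Rational(13, 8), Mul(9, o)))) = Add(8, Add(Rational(-13, 8), Mul(-9, o))) = Add(Rational(51, 8), Mul(-9, o)))
Add(Function('S')(415, 243), Mul(-1, Function('T')(Mul(Add(-2, 6), 12)))) = Add(415, Mul(-1, Add(Rational(51, 8), Mul(-9, Mul(Add(-2, 6), 12))))) = Add(415, Mul(-1, Add(Rational(51, 8), Mul(-9, Mul(4, 12))))) = Add(415, Mul(-1, Add(Rational(51, 8), Mul(-9, 48)))) = Add(415, Mul(-1, Add(Rational(51, 8), -432))) = Add(415, Mul(-1, Rational(-3405, 8))) = Add(415, Rational(3405, 8)) = Rational(6725, 8)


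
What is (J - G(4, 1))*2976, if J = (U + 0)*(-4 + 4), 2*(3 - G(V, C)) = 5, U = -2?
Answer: -1488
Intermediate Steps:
G(V, C) = ½ (G(V, C) = 3 - ½*5 = 3 - 5/2 = ½)
J = 0 (J = (-2 + 0)*(-4 + 4) = -2*0 = 0)
(J - G(4, 1))*2976 = (0 - 1*½)*2976 = (0 - ½)*2976 = -½*2976 = -1488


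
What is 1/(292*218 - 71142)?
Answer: -1/7486 ≈ -0.00013358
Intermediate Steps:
1/(292*218 - 71142) = 1/(63656 - 71142) = 1/(-7486) = -1/7486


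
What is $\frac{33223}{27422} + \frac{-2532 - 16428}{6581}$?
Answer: $- \frac{301280557}{180464182} \approx -1.6695$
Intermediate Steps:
$\frac{33223}{27422} + \frac{-2532 - 16428}{6581} = 33223 \cdot \frac{1}{27422} + \left(-2532 - 16428\right) \frac{1}{6581} = \frac{33223}{27422} - \frac{18960}{6581} = - \frac{301280557}{180464182}$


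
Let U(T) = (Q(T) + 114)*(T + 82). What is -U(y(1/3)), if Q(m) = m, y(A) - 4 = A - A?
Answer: -10148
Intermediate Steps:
y(A) = 4 (y(A) = 4 + (A - A) = 4 + 0 = 4)
U(T) = (82 + T)*(114 + T) (U(T) = (T + 114)*(T + 82) = (114 + T)*(82 + T) = (82 + T)*(114 + T))
-U(y(1/3)) = -(9348 + 4² + 196*4) = -(9348 + 16 + 784) = -1*10148 = -10148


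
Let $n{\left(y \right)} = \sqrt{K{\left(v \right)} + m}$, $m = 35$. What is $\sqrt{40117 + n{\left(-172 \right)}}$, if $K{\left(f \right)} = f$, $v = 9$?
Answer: $\sqrt{40117 + 2 \sqrt{11}} \approx 200.31$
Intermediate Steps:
$n{\left(y \right)} = 2 \sqrt{11}$ ($n{\left(y \right)} = \sqrt{9 + 35} = \sqrt{44} = 2 \sqrt{11}$)
$\sqrt{40117 + n{\left(-172 \right)}} = \sqrt{40117 + 2 \sqrt{11}}$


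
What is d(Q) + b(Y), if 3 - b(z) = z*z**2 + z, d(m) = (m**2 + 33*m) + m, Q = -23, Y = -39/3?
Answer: 1960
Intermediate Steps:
Y = -13 (Y = -39*1/3 = -13)
d(m) = m**2 + 34*m
b(z) = 3 - z - z**3 (b(z) = 3 - (z*z**2 + z) = 3 - (z**3 + z) = 3 - (z + z**3) = 3 + (-z - z**3) = 3 - z - z**3)
d(Q) + b(Y) = -23*(34 - 23) + (3 - 1*(-13) - 1*(-13)**3) = -23*11 + (3 + 13 - 1*(-2197)) = -253 + (3 + 13 + 2197) = -253 + 2213 = 1960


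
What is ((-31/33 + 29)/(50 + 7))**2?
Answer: 857476/3538161 ≈ 0.24235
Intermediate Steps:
((-31/33 + 29)/(50 + 7))**2 = ((-31*1/33 + 29)/57)**2 = ((-31/33 + 29)*(1/57))**2 = ((926/33)*(1/57))**2 = (926/1881)**2 = 857476/3538161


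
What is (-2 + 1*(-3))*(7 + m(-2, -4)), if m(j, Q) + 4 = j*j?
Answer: -35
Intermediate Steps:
m(j, Q) = -4 + j**2 (m(j, Q) = -4 + j*j = -4 + j**2)
(-2 + 1*(-3))*(7 + m(-2, -4)) = (-2 + 1*(-3))*(7 + (-4 + (-2)**2)) = (-2 - 3)*(7 + (-4 + 4)) = -5*(7 + 0) = -5*7 = -35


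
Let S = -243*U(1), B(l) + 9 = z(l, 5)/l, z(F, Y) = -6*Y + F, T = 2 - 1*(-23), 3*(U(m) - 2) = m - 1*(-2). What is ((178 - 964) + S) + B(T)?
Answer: -7621/5 ≈ -1524.2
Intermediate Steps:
U(m) = 8/3 + m/3 (U(m) = 2 + (m - 1*(-2))/3 = 2 + (m + 2)/3 = 2 + (2 + m)/3 = 2 + (⅔ + m/3) = 8/3 + m/3)
T = 25 (T = 2 + 23 = 25)
z(F, Y) = F - 6*Y
B(l) = -9 + (-30 + l)/l (B(l) = -9 + (l - 6*5)/l = -9 + (l - 30)/l = -9 + (-30 + l)/l)
S = -729 (S = -243*(8/3 + (⅓)*1) = -243*(8/3 + ⅓) = -243*3 = -729)
((178 - 964) + S) + B(T) = ((178 - 964) - 729) + (-8 - 30/25) = (-786 - 729) + (-8 - 30*1/25) = -1515 + (-8 - 6/5) = -1515 - 46/5 = -7621/5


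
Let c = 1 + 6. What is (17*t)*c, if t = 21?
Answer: 2499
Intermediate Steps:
c = 7
(17*t)*c = (17*21)*7 = 357*7 = 2499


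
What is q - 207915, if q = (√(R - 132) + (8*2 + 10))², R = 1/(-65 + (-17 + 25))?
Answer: -11820148/57 + 260*I*√17157/57 ≈ -2.0737e+5 + 597.47*I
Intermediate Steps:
R = -1/57 (R = 1/(-65 + 8) = 1/(-57) = -1/57 ≈ -0.017544)
q = (26 + 5*I*√17157/57)² (q = (√(-1/57 - 132) + (8*2 + 10))² = (√(-7525/57) + (16 + 10))² = (5*I*√17157/57 + 26)² = (26 + 5*I*√17157/57)² ≈ 543.98 + 597.47*I)
q - 207915 = (31007/57 + 260*I*√17157/57) - 207915 = -11820148/57 + 260*I*√17157/57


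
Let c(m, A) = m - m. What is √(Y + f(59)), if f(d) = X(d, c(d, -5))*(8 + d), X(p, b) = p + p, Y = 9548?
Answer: √17454 ≈ 132.11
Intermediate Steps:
c(m, A) = 0
X(p, b) = 2*p
f(d) = 2*d*(8 + d) (f(d) = (2*d)*(8 + d) = 2*d*(8 + d))
√(Y + f(59)) = √(9548 + 2*59*(8 + 59)) = √(9548 + 2*59*67) = √(9548 + 7906) = √17454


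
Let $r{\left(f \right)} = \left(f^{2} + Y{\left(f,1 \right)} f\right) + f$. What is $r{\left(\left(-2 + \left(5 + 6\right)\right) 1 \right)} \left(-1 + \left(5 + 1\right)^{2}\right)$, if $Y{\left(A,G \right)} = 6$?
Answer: $5040$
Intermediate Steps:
$r{\left(f \right)} = f^{2} + 7 f$ ($r{\left(f \right)} = \left(f^{2} + 6 f\right) + f = f^{2} + 7 f$)
$r{\left(\left(-2 + \left(5 + 6\right)\right) 1 \right)} \left(-1 + \left(5 + 1\right)^{2}\right) = \left(-2 + \left(5 + 6\right)\right) 1 \left(7 + \left(-2 + \left(5 + 6\right)\right) 1\right) \left(-1 + \left(5 + 1\right)^{2}\right) = \left(-2 + 11\right) 1 \left(7 + \left(-2 + 11\right) 1\right) \left(-1 + 6^{2}\right) = 9 \cdot 1 \left(7 + 9 \cdot 1\right) \left(-1 + 36\right) = 9 \left(7 + 9\right) 35 = 9 \cdot 16 \cdot 35 = 144 \cdot 35 = 5040$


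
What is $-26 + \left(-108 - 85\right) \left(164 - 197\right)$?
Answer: $6343$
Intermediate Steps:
$-26 + \left(-108 - 85\right) \left(164 - 197\right) = -26 - -6369 = -26 + 6369 = 6343$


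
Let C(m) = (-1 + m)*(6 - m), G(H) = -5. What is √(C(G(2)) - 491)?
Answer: I*√557 ≈ 23.601*I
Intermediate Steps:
√(C(G(2)) - 491) = √((-6 - 1*(-5)² + 7*(-5)) - 491) = √((-6 - 1*25 - 35) - 491) = √((-6 - 25 - 35) - 491) = √(-66 - 491) = √(-557) = I*√557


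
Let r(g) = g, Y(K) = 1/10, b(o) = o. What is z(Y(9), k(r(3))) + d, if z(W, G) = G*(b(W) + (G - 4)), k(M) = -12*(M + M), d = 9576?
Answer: 75204/5 ≈ 15041.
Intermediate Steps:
Y(K) = 1/10
k(M) = -24*M
z(W, G) = G*(-4 + G + W) (z(W, G) = G*(W + (G - 4)) = G*(W + (-4 + G)) = G*(-4 + G + W))
z(Y(9), k(r(3))) + d = (-24*3)*(-4 - 24*3 + 1/10) + 9576 = -72*(-4 - 72 + 1/10) + 9576 = -72*(-759/10) + 9576 = 27324/5 + 9576 = 75204/5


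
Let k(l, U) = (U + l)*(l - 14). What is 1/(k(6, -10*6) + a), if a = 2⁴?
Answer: 1/448 ≈ 0.0022321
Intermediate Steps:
k(l, U) = (-14 + l)*(U + l) (k(l, U) = (U + l)*(-14 + l) = (-14 + l)*(U + l))
a = 16
1/(k(6, -10*6) + a) = 1/((6² - (-140)*6 - 14*6 - 10*6*6) + 16) = 1/((36 - 14*(-60) - 84 - 60*6) + 16) = 1/((36 + 840 - 84 - 360) + 16) = 1/(432 + 16) = 1/448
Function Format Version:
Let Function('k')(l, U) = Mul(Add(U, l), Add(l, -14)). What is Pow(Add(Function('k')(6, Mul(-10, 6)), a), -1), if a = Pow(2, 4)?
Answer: Rational(1, 448) ≈ 0.0022321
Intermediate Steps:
Function('k')(l, U) = Mul(Add(-14, l), Add(U, l)) (Function('k')(l, U) = Mul(Add(U, l), Add(-14, l)) = Mul(Add(-14, l), Add(U, l)))
a = 16
Pow(Add(Function('k')(6, Mul(-10, 6)), a), -1) = Pow(Add(Add(Pow(6, 2), Mul(-14, Mul(-10, 6)), Mul(-14, 6), Mul(Mul(-10, 6), 6)), 16), -1) = Pow(Add(Add(36, Mul(-14, -60), -84, Mul(-60, 6)), 16), -1) = Pow(Add(Add(36, 840, -84, -360), 16), -1) = Pow(Add(432, 16), -1) = Pow(448, -1) = Rational(1, 448)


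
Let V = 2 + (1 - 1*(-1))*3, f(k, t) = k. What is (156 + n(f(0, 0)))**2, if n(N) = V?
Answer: 26896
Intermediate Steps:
V = 8 (V = 2 + (1 + 1)*3 = 2 + 2*3 = 2 + 6 = 8)
n(N) = 8
(156 + n(f(0, 0)))**2 = (156 + 8)**2 = 164**2 = 26896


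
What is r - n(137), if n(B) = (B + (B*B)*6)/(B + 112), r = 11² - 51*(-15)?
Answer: 107863/249 ≈ 433.18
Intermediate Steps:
r = 886 (r = 121 + 765 = 886)
n(B) = (B + 6*B²)/(112 + B) (n(B) = (B + B²*6)/(112 + B) = (B + 6*B²)/(112 + B))
r - n(137) = 886 - 137*(1 + 6*137)/(112 + 137) = 886 - 137*(1 + 822)/249 = 886 - 137*823/249 = 886 - 1*112751/249 = 886 - 112751/249 = 107863/249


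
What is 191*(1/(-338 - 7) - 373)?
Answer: -24579026/345 ≈ -71244.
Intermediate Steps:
191*(1/(-338 - 7) - 373) = 191*(1/(-345) - 373) = 191*(-1/345 - 373) = 191*(-128686/345) = -24579026/345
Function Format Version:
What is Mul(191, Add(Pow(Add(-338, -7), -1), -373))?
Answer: Rational(-24579026, 345) ≈ -71244.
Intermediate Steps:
Mul(191, Add(Pow(Add(-338, -7), -1), -373)) = Mul(191, Add(Pow(-345, -1), -373)) = Mul(191, Add(Rational(-1, 345), -373)) = Mul(191, Rational(-128686, 345)) = Rational(-24579026, 345)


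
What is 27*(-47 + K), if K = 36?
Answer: -297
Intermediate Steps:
27*(-47 + K) = 27*(-47 + 36) = 27*(-11) = -297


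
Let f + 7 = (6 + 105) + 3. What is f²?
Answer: 11449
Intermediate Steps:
f = 107 (f = -7 + ((6 + 105) + 3) = -7 + (111 + 3) = -7 + 114 = 107)
f² = 107² = 11449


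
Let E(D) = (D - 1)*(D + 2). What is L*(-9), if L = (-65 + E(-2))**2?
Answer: -38025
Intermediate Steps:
E(D) = (-1 + D)*(2 + D)
L = 4225 (L = (-65 + (-2 - 2 + (-2)**2))**2 = (-65 + (-2 - 2 + 4))**2 = (-65 + 0)**2 = (-65)**2 = 4225)
L*(-9) = 4225*(-9) = -38025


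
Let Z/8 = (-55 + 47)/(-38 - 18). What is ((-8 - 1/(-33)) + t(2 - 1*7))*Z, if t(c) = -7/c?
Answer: -8672/1155 ≈ -7.5082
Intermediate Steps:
Z = 8/7 (Z = 8*((-55 + 47)/(-38 - 18)) = 8*(-8/(-56)) = 8*(-8*(-1/56)) = 8*(⅐) = 8/7 ≈ 1.1429)
((-8 - 1/(-33)) + t(2 - 1*7))*Z = ((-8 - 1/(-33)) - 7/(2 - 1*7))*(8/7) = ((-8 - 1*(-1/33)) - 7/(2 - 7))*(8/7) = ((-8 + 1/33) - 7/(-5))*(8/7) = (-263/33 - 7*(-⅕))*(8/7) = (-263/33 + 7/5)*(8/7) = -1084/165*8/7 = -8672/1155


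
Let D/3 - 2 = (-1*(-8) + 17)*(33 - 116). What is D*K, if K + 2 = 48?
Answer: -286074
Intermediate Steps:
D = -6219 (D = 6 + 3*((-1*(-8) + 17)*(33 - 116)) = 6 + 3*((8 + 17)*(-83)) = 6 + 3*(25*(-83)) = 6 + 3*(-2075) = 6 - 6225 = -6219)
K = 46 (K = -2 + 48 = 46)
D*K = -6219*46 = -286074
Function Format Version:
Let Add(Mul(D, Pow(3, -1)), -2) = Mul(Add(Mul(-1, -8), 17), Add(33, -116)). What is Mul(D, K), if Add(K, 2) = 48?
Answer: -286074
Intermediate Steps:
D = -6219 (D = Add(6, Mul(3, Mul(Add(Mul(-1, -8), 17), Add(33, -116)))) = Add(6, Mul(3, Mul(Add(8, 17), -83))) = Add(6, Mul(3, Mul(25, -83))) = Add(6, Mul(3, -2075)) = Add(6, -6225) = -6219)
K = 46 (K = Add(-2, 48) = 46)
Mul(D, K) = Mul(-6219, 46) = -286074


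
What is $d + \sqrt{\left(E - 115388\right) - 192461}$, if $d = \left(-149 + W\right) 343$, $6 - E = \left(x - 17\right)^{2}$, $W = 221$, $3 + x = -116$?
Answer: $24696 + 13 i \sqrt{1931} \approx 24696.0 + 571.26 i$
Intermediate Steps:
$x = -119$ ($x = -3 - 116 = -119$)
$E = -18490$ ($E = 6 - \left(-119 - 17\right)^{2} = 6 - \left(-136\right)^{2} = 6 - 18496 = -18490$)
$d = 24696$ ($d = \left(-149 + 221\right) 343 = 72 \cdot 343 = 24696$)
$d + \sqrt{\left(E - 115388\right) - 192461} = 24696 + \sqrt{\left(-18490 - 115388\right) - 192461} = 24696 + \sqrt{-133878 - 192461} = 24696 + \sqrt{-326339} = 24696 + 13 i \sqrt{1931}$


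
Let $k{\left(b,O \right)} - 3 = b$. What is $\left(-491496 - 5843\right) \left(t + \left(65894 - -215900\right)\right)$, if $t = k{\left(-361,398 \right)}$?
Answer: $-139969098804$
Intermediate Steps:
$k{\left(b,O \right)} = 3 + b$
$t = -358$ ($t = 3 - 361 = -358$)
$\left(-491496 - 5843\right) \left(t + \left(65894 - -215900\right)\right) = \left(-491496 - 5843\right) \left(-358 + \left(65894 - -215900\right)\right) = - 497339 \left(-358 + \left(65894 + 215900\right)\right) = - 497339 \left(-358 + 281794\right) = \left(-497339\right) 281436 = -139969098804$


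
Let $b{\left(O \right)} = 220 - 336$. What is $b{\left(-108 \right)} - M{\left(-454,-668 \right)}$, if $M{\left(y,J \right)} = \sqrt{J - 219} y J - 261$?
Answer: $145 - 303272 i \sqrt{887} \approx 145.0 - 9.0322 \cdot 10^{6} i$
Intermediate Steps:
$b{\left(O \right)} = -116$ ($b{\left(O \right)} = 220 - 336 = -116$)
$M{\left(y,J \right)} = -261 + J y \sqrt{-219 + J}$ ($M{\left(y,J \right)} = \sqrt{-219 + J} y J - 261 = y \sqrt{-219 + J} J - 261 = J y \sqrt{-219 + J} - 261 = -261 + J y \sqrt{-219 + J}$)
$b{\left(-108 \right)} - M{\left(-454,-668 \right)} = -116 - \left(-261 - - 303272 \sqrt{-219 - 668}\right) = -116 - \left(-261 - - 303272 \sqrt{-887}\right) = -116 - \left(-261 - - 303272 i \sqrt{887}\right) = -116 - \left(-261 + 303272 i \sqrt{887}\right) = -116 + \left(261 - 303272 i \sqrt{887}\right) = 145 - 303272 i \sqrt{887}$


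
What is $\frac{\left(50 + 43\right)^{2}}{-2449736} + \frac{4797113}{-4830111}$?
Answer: $- \frac{84844863613}{85125876264} \approx -0.9967$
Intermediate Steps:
$\frac{\left(50 + 43\right)^{2}}{-2449736} + \frac{4797113}{-4830111} = 93^{2} \left(- \frac{1}{2449736}\right) + 4797113 \left(- \frac{1}{4830111}\right) = 8649 \left(- \frac{1}{2449736}\right) - \frac{4797113}{4830111} = - \frac{8649}{2449736} - \frac{4797113}{4830111} = - \frac{84844863613}{85125876264}$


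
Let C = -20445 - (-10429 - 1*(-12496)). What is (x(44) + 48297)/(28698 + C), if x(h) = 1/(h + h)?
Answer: 4250137/544368 ≈ 7.8075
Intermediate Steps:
x(h) = 1/(2*h)
C = -22512 (C = -20445 - (-10429 + 12496) = -20445 - 1*2067 = -20445 - 2067 = -22512)
(x(44) + 48297)/(28698 + C) = ((½)/44 + 48297)/(28698 - 22512) = ((½)*(1/44) + 48297)/6186 = (1/88 + 48297)*(1/6186) = (4250137/88)*(1/6186) = 4250137/544368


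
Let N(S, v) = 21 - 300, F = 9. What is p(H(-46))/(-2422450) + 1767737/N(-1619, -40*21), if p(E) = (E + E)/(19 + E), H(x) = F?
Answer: -59951562941611/9462089700 ≈ -6336.0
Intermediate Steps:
H(x) = 9
N(S, v) = -279
p(E) = 2*E/(19 + E) (p(E) = (2*E)/(19 + E) = 2*E/(19 + E))
p(H(-46))/(-2422450) + 1767737/N(-1619, -40*21) = (2*9/(19 + 9))/(-2422450) + 1767737/(-279) = (2*9/28)*(-1/2422450) + 1767737*(-1/279) = (2*9*(1/28))*(-1/2422450) - 1767737/279 = (9/14)*(-1/2422450) - 1767737/279 = -9/33914300 - 1767737/279 = -59951562941611/9462089700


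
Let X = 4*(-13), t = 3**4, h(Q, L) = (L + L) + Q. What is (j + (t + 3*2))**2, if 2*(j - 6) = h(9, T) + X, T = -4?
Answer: 18225/4 ≈ 4556.3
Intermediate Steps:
h(Q, L) = Q + 2*L (h(Q, L) = 2*L + Q = Q + 2*L)
t = 81
X = -52
j = -39/2 (j = 6 + ((9 + 2*(-4)) - 52)/2 = 6 + ((9 - 8) - 52)/2 = 6 + (1 - 52)/2 = 6 + (1/2)*(-51) = 6 - 51/2 = -39/2 ≈ -19.500)
(j + (t + 3*2))**2 = (-39/2 + (81 + 3*2))**2 = (-39/2 + (81 + 6))**2 = (-39/2 + 87)**2 = (135/2)**2 = 18225/4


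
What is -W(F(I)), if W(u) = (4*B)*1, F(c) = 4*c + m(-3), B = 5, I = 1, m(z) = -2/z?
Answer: -20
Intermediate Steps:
F(c) = ⅔ + 4*c (F(c) = 4*c - 2/(-3) = 4*c - 2*(-⅓) = 4*c + ⅔ = ⅔ + 4*c)
W(u) = 20 (W(u) = (4*5)*1 = 20*1 = 20)
-W(F(I)) = -1*20 = -20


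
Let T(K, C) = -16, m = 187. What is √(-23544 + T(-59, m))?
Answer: 2*I*√5890 ≈ 153.49*I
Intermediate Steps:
√(-23544 + T(-59, m)) = √(-23544 - 16) = √(-23560) = 2*I*√5890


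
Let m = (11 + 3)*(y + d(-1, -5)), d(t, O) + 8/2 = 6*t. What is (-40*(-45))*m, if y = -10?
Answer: -504000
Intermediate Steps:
d(t, O) = -4 + 6*t
m = -280 (m = (11 + 3)*(-10 + (-4 + 6*(-1))) = 14*(-10 + (-4 - 6)) = 14*(-10 - 10) = 14*(-20) = -280)
(-40*(-45))*m = -40*(-45)*(-280) = 1800*(-280) = -504000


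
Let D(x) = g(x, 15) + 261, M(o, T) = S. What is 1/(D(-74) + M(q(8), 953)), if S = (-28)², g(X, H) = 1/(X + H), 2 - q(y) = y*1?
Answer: 59/61654 ≈ 0.00095695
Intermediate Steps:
q(y) = 2 - y
g(X, H) = 1/(H + X)
S = 784
M(o, T) = 784
D(x) = 261 + 1/(15 + x) (D(x) = 1/(15 + x) + 261 = 261 + 1/(15 + x))
1/(D(-74) + M(q(8), 953)) = 1/((3916 + 261*(-74))/(15 - 74) + 784) = 1/((3916 - 19314)/(-59) + 784) = 1/(-1/59*(-15398) + 784) = 1/(15398/59 + 784) = 1/(61654/59) = 59/61654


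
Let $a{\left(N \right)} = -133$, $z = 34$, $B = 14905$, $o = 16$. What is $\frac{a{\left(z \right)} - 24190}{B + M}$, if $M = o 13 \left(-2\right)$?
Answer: $- \frac{24323}{14489} \approx -1.6787$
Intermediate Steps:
$M = -416$ ($M = 16 \cdot 13 \left(-2\right) = 208 \left(-2\right) = -416$)
$\frac{a{\left(z \right)} - 24190}{B + M} = \frac{-133 - 24190}{14905 - 416} = - \frac{24323}{14489}$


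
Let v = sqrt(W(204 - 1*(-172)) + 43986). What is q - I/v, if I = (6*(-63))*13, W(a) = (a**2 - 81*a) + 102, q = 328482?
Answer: 328482 + 351*sqrt(2422)/1384 ≈ 3.2849e+5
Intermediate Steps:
W(a) = 102 + a**2 - 81*a
v = 8*sqrt(2422) (v = sqrt((102 + (204 - 1*(-172))**2 - 81*(204 - 1*(-172))) + 43986) = sqrt((102 + (204 + 172)**2 - 81*(204 + 172)) + 43986) = sqrt((102 + 376**2 - 81*376) + 43986) = sqrt((102 + 141376 - 30456) + 43986) = sqrt(111022 + 43986) = sqrt(155008) = 8*sqrt(2422) ≈ 393.71)
I = -4914 (I = -378*13 = -4914)
q - I/v = 328482 - (-4914)/(8*sqrt(2422)) = 328482 - (-4914)*sqrt(2422)/19376 = 328482 - (-351)*sqrt(2422)/1384 = 328482 + 351*sqrt(2422)/1384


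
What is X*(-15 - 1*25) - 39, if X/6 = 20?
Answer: -4839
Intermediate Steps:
X = 120 (X = 6*20 = 120)
X*(-15 - 1*25) - 39 = 120*(-15 - 1*25) - 39 = 120*(-15 - 25) - 39 = 120*(-40) - 39 = -4800 - 39 = -4839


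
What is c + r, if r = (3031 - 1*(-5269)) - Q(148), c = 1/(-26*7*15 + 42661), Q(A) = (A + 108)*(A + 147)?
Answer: -2684161819/39931 ≈ -67220.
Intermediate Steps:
Q(A) = (108 + A)*(147 + A)
c = 1/39931 (c = 1/(-182*15 + 42661) = 1/(-2730 + 42661) = 1/39931 ≈ 2.5043e-5)
r = -67220 (r = (3031 - 1*(-5269)) - (15876 + 148² + 255*148) = (3031 + 5269) - (15876 + 21904 + 37740) = 8300 - 1*75520 = 8300 - 75520 = -67220)
c + r = 1/39931 - 67220 = -2684161819/39931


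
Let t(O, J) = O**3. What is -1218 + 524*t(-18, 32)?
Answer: -3057186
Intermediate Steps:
-1218 + 524*t(-18, 32) = -1218 + 524*(-18)**3 = -1218 + 524*(-5832) = -1218 - 3055968 = -3057186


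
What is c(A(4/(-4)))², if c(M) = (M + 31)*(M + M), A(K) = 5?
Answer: 129600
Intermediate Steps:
c(M) = 2*M*(31 + M) (c(M) = (31 + M)*(2*M) = 2*M*(31 + M))
c(A(4/(-4)))² = (2*5*(31 + 5))² = (2*5*36)² = 360² = 129600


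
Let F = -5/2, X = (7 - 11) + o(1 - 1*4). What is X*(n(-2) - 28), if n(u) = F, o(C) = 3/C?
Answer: 305/2 ≈ 152.50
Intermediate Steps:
X = -5 (X = (7 - 11) + 3/(1 - 1*4) = -4 + 3/(1 - 4) = -4 + 3/(-3) = -4 + 3*(-1/3) = -4 - 1 = -5)
F = -5/2 (F = -5*1/2 = -5/2 ≈ -2.5000)
n(u) = -5/2
X*(n(-2) - 28) = -5*(-5/2 - 28) = -5*(-61/2) = 305/2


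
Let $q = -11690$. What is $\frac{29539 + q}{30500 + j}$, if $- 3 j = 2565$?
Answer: $\frac{17849}{29645} \approx 0.60209$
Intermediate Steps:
$j = -855$ ($j = \left(- \frac{1}{3}\right) 2565 = -855$)
$\frac{29539 + q}{30500 + j} = \frac{29539 - 11690}{30500 - 855} = \frac{17849}{29645}$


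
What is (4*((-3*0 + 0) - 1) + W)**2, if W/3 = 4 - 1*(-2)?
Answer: 196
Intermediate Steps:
W = 18 (W = 3*(4 - 1*(-2)) = 3*(4 + 2) = 3*6 = 18)
(4*((-3*0 + 0) - 1) + W)**2 = (4*((-3*0 + 0) - 1) + 18)**2 = (4*((0 + 0) - 1) + 18)**2 = (4*(0 - 1) + 18)**2 = (4*(-1) + 18)**2 = (-4 + 18)**2 = 14**2 = 196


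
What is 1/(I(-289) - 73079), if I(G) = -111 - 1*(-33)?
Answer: -1/73157 ≈ -1.3669e-5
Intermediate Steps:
I(G) = -78 (I(G) = -111 + 33 = -78)
1/(I(-289) - 73079) = 1/(-78 - 73079) = 1/(-73157) = -1/73157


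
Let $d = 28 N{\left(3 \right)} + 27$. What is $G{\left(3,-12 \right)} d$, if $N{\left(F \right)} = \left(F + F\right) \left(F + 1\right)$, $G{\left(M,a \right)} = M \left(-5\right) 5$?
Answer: $-52425$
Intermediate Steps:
$G{\left(M,a \right)} = - 25 M$ ($G{\left(M,a \right)} = - 5 M 5 = - 25 M$)
$N{\left(F \right)} = 2 F \left(1 + F\right)$
$d = 699$ ($d = 28 \cdot 2 \cdot 3 \left(1 + 3\right) + 27 = 28 \cdot 2 \cdot 3 \cdot 4 + 27 = 28 \cdot 24 + 27 = 672 + 27 = 699$)
$G{\left(3,-12 \right)} d = \left(-25\right) 3 \cdot 699 = \left(-75\right) 699 = -52425$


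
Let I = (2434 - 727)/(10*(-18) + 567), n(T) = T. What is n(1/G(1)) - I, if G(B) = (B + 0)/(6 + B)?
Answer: 334/129 ≈ 2.5891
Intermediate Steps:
G(B) = B/(6 + B)
I = 569/129 (I = 1707/(-180 + 567) = 1707/387 = 1707*(1/387) = 569/129 ≈ 4.4109)
n(1/G(1)) - I = 1/(1/(6 + 1)) - 1*569/129 = 1/(1/7) - 569/129 = 1/(1*(⅐)) - 569/129 = 1/(⅐) - 569/129 = 7 - 569/129 = 334/129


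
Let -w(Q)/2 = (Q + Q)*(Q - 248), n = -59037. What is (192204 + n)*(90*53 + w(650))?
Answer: -138550941810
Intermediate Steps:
w(Q) = -4*Q*(-248 + Q) (w(Q) = -2*(Q + Q)*(Q - 248) = -2*2*Q*(-248 + Q) = -4*Q*(-248 + Q))
(192204 + n)*(90*53 + w(650)) = (192204 - 59037)*(90*53 + 4*650*(248 - 1*650)) = 133167*(4770 + 4*650*(248 - 650)) = 133167*(4770 + 4*650*(-402)) = 133167*(4770 - 1045200) = 133167*(-1040430) = -138550941810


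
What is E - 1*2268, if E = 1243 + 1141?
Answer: 116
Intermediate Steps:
E = 2384
E - 1*2268 = 2384 - 1*2268 = 2384 - 2268 = 116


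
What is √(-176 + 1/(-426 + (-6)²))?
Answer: I*√26769990/390 ≈ 13.267*I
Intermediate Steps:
√(-176 + 1/(-426 + (-6)²)) = √(-176 + 1/(-426 + 36)) = √(-176 + 1/(-390)) = √(-176 - 1/390) = √(-68641/390) = I*√26769990/390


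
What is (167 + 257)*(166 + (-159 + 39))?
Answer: 19504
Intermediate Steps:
(167 + 257)*(166 + (-159 + 39)) = 424*(166 - 120) = 424*46 = 19504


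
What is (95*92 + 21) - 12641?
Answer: -3880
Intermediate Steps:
(95*92 + 21) - 12641 = (8740 + 21) - 12641 = 8761 - 12641 = -3880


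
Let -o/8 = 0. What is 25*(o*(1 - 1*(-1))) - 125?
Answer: -125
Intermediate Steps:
o = 0 (o = -8*0 = 0)
25*(o*(1 - 1*(-1))) - 125 = 25*(0*(1 - 1*(-1))) - 125 = 25*(0*(1 + 1)) - 125 = 25*(0*2) - 125 = 25*0 - 125 = 0 - 125 = -125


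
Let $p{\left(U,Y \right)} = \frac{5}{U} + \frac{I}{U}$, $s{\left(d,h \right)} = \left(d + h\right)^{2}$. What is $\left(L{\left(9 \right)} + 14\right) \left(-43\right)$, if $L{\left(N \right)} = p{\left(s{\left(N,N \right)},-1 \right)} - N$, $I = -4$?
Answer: $- \frac{69703}{324} \approx -215.13$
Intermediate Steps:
$p{\left(U,Y \right)} = \frac{1}{U}$ ($p{\left(U,Y \right)} = \frac{5}{U} - \frac{4}{U} = \frac{1}{U}$)
$L{\left(N \right)} = - N + \frac{1}{4 N^{2}}$ ($L{\left(N \right)} = \frac{1}{\left(N + N\right)^{2}} - N = \frac{1}{\left(2 N\right)^{2}} - N = \frac{1}{4 N^{2}} - N = - N + \frac{1}{4 N^{2}}$)
$\left(L{\left(9 \right)} + 14\right) \left(-43\right) = \left(\left(\left(-1\right) 9 + \frac{1}{4 \cdot 81}\right) + 14\right) \left(-43\right) = \left(\left(-9 + \frac{1}{4} \cdot \frac{1}{81}\right) + 14\right) \left(-43\right) = \left(\left(-9 + \frac{1}{324}\right) + 14\right) \left(-43\right) = \left(- \frac{2915}{324} + 14\right) \left(-43\right) = \frac{1621}{324} \left(-43\right) = - \frac{69703}{324}$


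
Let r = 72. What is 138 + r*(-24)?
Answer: -1590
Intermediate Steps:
138 + r*(-24) = 138 + 72*(-24) = 138 - 1728 = -1590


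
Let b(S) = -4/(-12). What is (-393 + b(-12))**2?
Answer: 1387684/9 ≈ 1.5419e+5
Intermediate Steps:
b(S) = 1/3 (b(S) = -4*(-1/12) = 1/3)
(-393 + b(-12))**2 = (-393 + 1/3)**2 = (-1178/3)**2 = 1387684/9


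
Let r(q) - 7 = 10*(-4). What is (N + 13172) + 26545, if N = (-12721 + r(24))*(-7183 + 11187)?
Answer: -51027299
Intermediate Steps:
r(q) = -33 (r(q) = 7 + 10*(-4) = 7 - 40 = -33)
N = -51067016 (N = (-12721 - 33)*(-7183 + 11187) = -12754*4004 = -51067016)
(N + 13172) + 26545 = (-51067016 + 13172) + 26545 = -51053844 + 26545 = -51027299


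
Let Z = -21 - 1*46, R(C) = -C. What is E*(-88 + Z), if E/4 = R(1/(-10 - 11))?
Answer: -620/21 ≈ -29.524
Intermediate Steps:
E = 4/21 (E = 4*(-1/(-10 - 11)) = 4*(-1/(-21)) = 4*(-1*(-1/21)) = 4*(1/21) = 4/21 ≈ 0.19048)
Z = -67 (Z = -21 - 46 = -67)
E*(-88 + Z) = 4*(-88 - 67)/21 = (4/21)*(-155) = -620/21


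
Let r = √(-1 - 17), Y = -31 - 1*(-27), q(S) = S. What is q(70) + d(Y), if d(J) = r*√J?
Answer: 70 - 6*√2 ≈ 61.515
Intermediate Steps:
Y = -4 (Y = -31 + 27 = -4)
r = 3*I*√2 (r = √(-18) = 3*I*√2 ≈ 4.2426*I)
d(J) = 3*I*√2*√J (d(J) = (3*I*√2)*√J = 3*I*√2*√J)
q(70) + d(Y) = 70 + 3*I*√2*√(-4) = 70 + 3*I*√2*(2*I) = 70 - 6*√2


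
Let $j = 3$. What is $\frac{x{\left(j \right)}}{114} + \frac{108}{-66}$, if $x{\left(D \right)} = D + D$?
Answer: $- \frac{331}{209} \approx -1.5837$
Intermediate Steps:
$x{\left(D \right)} = 2 D$
$\frac{x{\left(j \right)}}{114} + \frac{108}{-66} = \frac{2 \cdot 3}{114} + \frac{108}{-66} = 6 \cdot \frac{1}{114} + 108 \left(- \frac{1}{66}\right) = \frac{1}{19} - \frac{18}{11} = - \frac{331}{209}$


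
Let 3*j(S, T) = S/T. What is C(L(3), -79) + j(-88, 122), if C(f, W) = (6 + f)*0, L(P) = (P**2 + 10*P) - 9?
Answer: -44/183 ≈ -0.24044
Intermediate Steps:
L(P) = -9 + P**2 + 10*P
j(S, T) = S/(3*T) (j(S, T) = (S/T)/3 = S/(3*T))
C(f, W) = 0
C(L(3), -79) + j(-88, 122) = 0 + (1/3)*(-88)/122 = 0 + (1/3)*(-88)*(1/122) = 0 - 44/183 = -44/183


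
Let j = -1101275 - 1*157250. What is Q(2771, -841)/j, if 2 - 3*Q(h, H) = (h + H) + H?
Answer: 1087/3775575 ≈ 0.00028790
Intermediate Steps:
Q(h, H) = ⅔ - 2*H/3 - h/3 (Q(h, H) = ⅔ - ((h + H) + H)/3 = ⅔ - ((H + h) + H)/3 = ⅔ - (h + 2*H)/3 = ⅔ + (-2*H/3 - h/3) = ⅔ - 2*H/3 - h/3)
j = -1258525 (j = -1101275 - 157250 = -1258525)
Q(2771, -841)/j = (⅔ - ⅔*(-841) - ⅓*2771)/(-1258525) = (⅔ + 1682/3 - 2771/3)*(-1/1258525) = -1087/3*(-1/1258525) = 1087/3775575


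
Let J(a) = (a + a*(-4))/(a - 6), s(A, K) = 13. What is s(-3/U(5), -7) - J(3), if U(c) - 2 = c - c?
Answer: 10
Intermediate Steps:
U(c) = 2 (U(c) = 2 + (c - c) = 2 + 0 = 2)
J(a) = -3*a/(-6 + a) (J(a) = (a - 4*a)/(-6 + a) = (-3*a)/(-6 + a) = -3*a/(-6 + a))
s(-3/U(5), -7) - J(3) = 13 - (-3)*3/(-6 + 3) = 13 - (-3)*3/(-3) = 13 - (-3)*3*(-1)/3 = 13 - 1*3 = 13 - 3 = 10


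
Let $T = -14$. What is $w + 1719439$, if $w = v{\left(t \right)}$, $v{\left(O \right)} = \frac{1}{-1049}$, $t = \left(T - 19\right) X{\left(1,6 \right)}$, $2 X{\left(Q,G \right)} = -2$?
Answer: $\frac{1803691510}{1049} \approx 1.7194 \cdot 10^{6}$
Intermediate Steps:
$X{\left(Q,G \right)} = -1$ ($X{\left(Q,G \right)} = \frac{1}{2} \left(-2\right) = -1$)
$t = 33$ ($t = \left(-14 - 19\right) \left(-1\right) = \left(-33\right) \left(-1\right) = 33$)
$v{\left(O \right)} = - \frac{1}{1049}$
$w = - \frac{1}{1049} \approx -0.00095329$
$w + 1719439 = - \frac{1}{1049} + 1719439 = \frac{1803691510}{1049}$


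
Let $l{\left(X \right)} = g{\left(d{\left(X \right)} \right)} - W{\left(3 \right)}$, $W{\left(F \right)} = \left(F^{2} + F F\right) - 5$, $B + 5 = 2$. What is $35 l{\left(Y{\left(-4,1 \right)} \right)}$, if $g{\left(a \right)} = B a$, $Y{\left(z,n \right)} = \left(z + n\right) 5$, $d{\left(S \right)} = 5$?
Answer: $-980$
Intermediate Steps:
$B = -3$ ($B = -5 + 2 = -3$)
$Y{\left(z,n \right)} = 5 n + 5 z$ ($Y{\left(z,n \right)} = \left(n + z\right) 5 = 5 n + 5 z$)
$W{\left(F \right)} = -5 + 2 F^{2}$ ($W{\left(F \right)} = \left(F^{2} + F^{2}\right) - 5 = 2 F^{2} - 5 = -5 + 2 F^{2}$)
$g{\left(a \right)} = - 3 a$
$l{\left(X \right)} = -28$ ($l{\left(X \right)} = \left(-3\right) 5 - \left(-5 + 2 \cdot 3^{2}\right) = -15 - \left(-5 + 2 \cdot 9\right) = -15 - \left(-5 + 18\right) = -15 - 13 = -28$)
$35 l{\left(Y{\left(-4,1 \right)} \right)} = 35 \left(-28\right) = -980$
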